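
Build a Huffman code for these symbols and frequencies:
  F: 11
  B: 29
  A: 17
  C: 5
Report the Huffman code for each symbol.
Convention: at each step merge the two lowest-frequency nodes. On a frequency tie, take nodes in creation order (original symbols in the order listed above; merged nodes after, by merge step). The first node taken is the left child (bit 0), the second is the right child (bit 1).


Huffman tree construction:
Step 1: Merge C(5) + F(11) = 16
Step 2: Merge (C+F)(16) + A(17) = 33
Step 3: Merge B(29) + ((C+F)+A)(33) = 62
Read each symbol's code off the tree from the root (left child = 0, right child = 1).

Codes:
  F: 101 (length 3)
  B: 0 (length 1)
  A: 11 (length 2)
  C: 100 (length 3)
Average code length: 111/62 = 1.7903 bits/symbol


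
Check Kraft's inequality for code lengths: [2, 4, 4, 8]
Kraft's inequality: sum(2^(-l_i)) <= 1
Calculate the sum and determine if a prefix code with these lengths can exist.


Sum = 2^(-2) + 2^(-4) + 2^(-4) + 2^(-8)
    = 0.25 + 0.0625 + 0.0625 + 0.00390625
    = 97/256 = 0.37890625
Since 0.37890625 <= 1, Kraft's inequality IS satisfied.
A prefix code with these lengths CAN exist.

Kraft sum = 0.37890625. Satisfied.


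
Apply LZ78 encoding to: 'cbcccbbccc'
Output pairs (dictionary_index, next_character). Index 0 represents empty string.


LZ78 encoding steps:
Dictionary: {0: ''}
Step 1: w='' (idx 0), next='c' -> output (0, 'c'), add 'c' as idx 1
Step 2: w='' (idx 0), next='b' -> output (0, 'b'), add 'b' as idx 2
Step 3: w='c' (idx 1), next='c' -> output (1, 'c'), add 'cc' as idx 3
Step 4: w='c' (idx 1), next='b' -> output (1, 'b'), add 'cb' as idx 4
Step 5: w='b' (idx 2), next='c' -> output (2, 'c'), add 'bc' as idx 5
Step 6: w='cc' (idx 3), end of input -> output (3, '')


Encoded: [(0, 'c'), (0, 'b'), (1, 'c'), (1, 'b'), (2, 'c'), (3, '')]


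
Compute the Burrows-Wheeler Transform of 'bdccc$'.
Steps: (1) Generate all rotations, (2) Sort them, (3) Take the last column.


Rotations (sorted):
  0: $bdccc -> last char: c
  1: bdccc$ -> last char: $
  2: c$bdcc -> last char: c
  3: cc$bdc -> last char: c
  4: ccc$bd -> last char: d
  5: dccc$b -> last char: b


BWT = c$ccdb


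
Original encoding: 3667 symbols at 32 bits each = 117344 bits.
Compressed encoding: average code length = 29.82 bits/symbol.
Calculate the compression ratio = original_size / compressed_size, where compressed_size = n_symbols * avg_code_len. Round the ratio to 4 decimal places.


original_size = n_symbols * orig_bits = 3667 * 32 = 117344 bits
compressed_size = n_symbols * avg_code_len = 3667 * 29.82 = 109349.94 bits
ratio = original_size / compressed_size = 117344 / 109349.94 = 1.0731

Compression ratio = 1.0731


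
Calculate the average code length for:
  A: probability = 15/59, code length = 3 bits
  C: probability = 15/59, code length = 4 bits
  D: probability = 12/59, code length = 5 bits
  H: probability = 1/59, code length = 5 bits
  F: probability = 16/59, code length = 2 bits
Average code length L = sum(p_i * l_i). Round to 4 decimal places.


Weighted contributions p_i * l_i:
  A: (15/59) * 3 = 45/59
  C: (15/59) * 4 = 60/59
  D: (12/59) * 5 = 60/59
  H: (1/59) * 5 = 5/59
  F: (16/59) * 2 = 32/59
Sum = (45 + 60 + 60 + 5 + 32)/59 = 202/59

L = 202/59 = 3.4237 bits/symbol


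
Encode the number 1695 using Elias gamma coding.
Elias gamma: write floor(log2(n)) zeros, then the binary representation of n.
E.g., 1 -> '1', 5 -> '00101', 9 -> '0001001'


num_bits = floor(log2(1695)) + 1 = 11
leading_zeros = num_bits - 1 = 10
binary(1695) = 11010011111

Elias gamma(1695) = '0000000000' + '11010011111' = 000000000011010011111 (21 bits)


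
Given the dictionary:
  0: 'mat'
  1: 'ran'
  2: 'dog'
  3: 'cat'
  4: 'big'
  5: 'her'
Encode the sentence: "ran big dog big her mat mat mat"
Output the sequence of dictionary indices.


Look up each word in the dictionary:
  'ran' -> 1
  'big' -> 4
  'dog' -> 2
  'big' -> 4
  'her' -> 5
  'mat' -> 0
  'mat' -> 0
  'mat' -> 0

Encoded: [1, 4, 2, 4, 5, 0, 0, 0]


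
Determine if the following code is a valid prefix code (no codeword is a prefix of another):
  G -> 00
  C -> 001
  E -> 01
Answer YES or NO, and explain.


Checking each pair (does one codeword prefix another?):
  G='00' vs C='001': prefix -- VIOLATION

NO -- this is NOT a valid prefix code. G (00) is a prefix of C (001).


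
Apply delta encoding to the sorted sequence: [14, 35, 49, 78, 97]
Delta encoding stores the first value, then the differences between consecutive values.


First value: 14
Deltas:
  35 - 14 = 21
  49 - 35 = 14
  78 - 49 = 29
  97 - 78 = 19


Delta encoded: [14, 21, 14, 29, 19]


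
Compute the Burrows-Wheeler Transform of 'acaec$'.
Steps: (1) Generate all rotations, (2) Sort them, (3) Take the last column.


Rotations (sorted):
  0: $acaec -> last char: c
  1: acaec$ -> last char: $
  2: aec$ac -> last char: c
  3: c$acae -> last char: e
  4: caec$a -> last char: a
  5: ec$aca -> last char: a


BWT = c$ceaa


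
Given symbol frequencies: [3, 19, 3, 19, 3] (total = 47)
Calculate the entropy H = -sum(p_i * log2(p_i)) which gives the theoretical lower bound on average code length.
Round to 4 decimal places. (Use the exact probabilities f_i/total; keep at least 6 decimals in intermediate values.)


Per-symbol terms -p_i * log2(p_i) with p_i = f_i/47:
  p = 3/47 = 0.063830: log2(p) = -3.969626, -p*log2(p) = 0.253380
  p = 19/47 = 0.404255: log2(p) = -1.306661, -p*log2(p) = 0.528225
  p = 3/47 = 0.063830: log2(p) = -3.969626, -p*log2(p) = 0.253380
  p = 19/47 = 0.404255: log2(p) = -1.306661, -p*log2(p) = 0.528225
  p = 3/47 = 0.063830: log2(p) = -3.969626, -p*log2(p) = 0.253380
H = 0.253380 + 0.528225 + 0.253380 + 0.528225 + 0.253380 = 1.816590

H = 1.8166 bits/symbol


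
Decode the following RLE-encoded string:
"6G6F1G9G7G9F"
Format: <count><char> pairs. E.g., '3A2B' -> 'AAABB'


Expanding each <count><char> pair:
  6G -> 'GGGGGG'
  6F -> 'FFFFFF'
  1G -> 'G'
  9G -> 'GGGGGGGGG'
  7G -> 'GGGGGGG'
  9F -> 'FFFFFFFFF'

Decoded = GGGGGGFFFFFFGGGGGGGGGGGGGGGGGFFFFFFFFF


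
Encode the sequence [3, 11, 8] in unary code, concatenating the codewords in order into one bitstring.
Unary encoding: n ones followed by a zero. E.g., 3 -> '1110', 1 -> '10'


Encode each number as n ones followed by a terminating 0:
  3 -> 1110 (4 bits)
  11 -> 111111111110 (12 bits)
  8 -> 111111110 (9 bits)
Total length = 4 + 12 + 9 = 25 bits.

Unary([3, 11, 8]) = 1110111111111110111111110 (25 bits)


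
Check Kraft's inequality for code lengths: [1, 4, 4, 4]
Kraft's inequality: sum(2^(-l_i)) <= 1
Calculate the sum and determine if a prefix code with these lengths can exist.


Sum = 2^(-1) + 2^(-4) + 2^(-4) + 2^(-4)
    = 0.5 + 0.0625 + 0.0625 + 0.0625
    = 11/16 = 0.6875
Since 0.6875 <= 1, Kraft's inequality IS satisfied.
A prefix code with these lengths CAN exist.

Kraft sum = 0.6875. Satisfied.


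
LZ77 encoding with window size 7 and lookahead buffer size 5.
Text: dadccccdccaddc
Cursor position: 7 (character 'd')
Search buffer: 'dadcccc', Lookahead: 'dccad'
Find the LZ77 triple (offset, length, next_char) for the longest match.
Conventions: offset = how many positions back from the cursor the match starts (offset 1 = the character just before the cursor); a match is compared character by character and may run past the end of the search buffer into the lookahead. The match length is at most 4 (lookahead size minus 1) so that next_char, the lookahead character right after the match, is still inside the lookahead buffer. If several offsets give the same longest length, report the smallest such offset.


Try each offset into the search buffer:
  offset=1 (pos 6, char 'c'): match length 0
  offset=2 (pos 5, char 'c'): match length 0
  offset=3 (pos 4, char 'c'): match length 0
  offset=4 (pos 3, char 'c'): match length 0
  offset=5 (pos 2, char 'd'): match length 3
  offset=6 (pos 1, char 'a'): match length 0
  offset=7 (pos 0, char 'd'): match length 1
Longest match has length 3 at offset 5.
next_char = character at position 7 + 3 = 10 -> 'a'

Best match: offset=5, length=3 (matching 'dcc' starting at position 2)
LZ77 triple: (5, 3, 'a')


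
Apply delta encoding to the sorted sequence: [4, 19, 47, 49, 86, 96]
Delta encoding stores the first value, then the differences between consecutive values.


First value: 4
Deltas:
  19 - 4 = 15
  47 - 19 = 28
  49 - 47 = 2
  86 - 49 = 37
  96 - 86 = 10


Delta encoded: [4, 15, 28, 2, 37, 10]


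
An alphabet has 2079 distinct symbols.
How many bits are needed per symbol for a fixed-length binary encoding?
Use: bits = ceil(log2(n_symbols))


log2(2079) = 11.0217
Bracket: 2^11 = 2048 < 2079 <= 2^12 = 4096
So ceil(log2(2079)) = 12

bits = ceil(log2(2079)) = ceil(11.0217) = 12 bits


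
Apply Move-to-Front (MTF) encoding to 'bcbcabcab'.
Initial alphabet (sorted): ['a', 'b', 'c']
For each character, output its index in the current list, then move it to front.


MTF encoding:
'b': index 1 in ['a', 'b', 'c'] -> ['b', 'a', 'c']
'c': index 2 in ['b', 'a', 'c'] -> ['c', 'b', 'a']
'b': index 1 in ['c', 'b', 'a'] -> ['b', 'c', 'a']
'c': index 1 in ['b', 'c', 'a'] -> ['c', 'b', 'a']
'a': index 2 in ['c', 'b', 'a'] -> ['a', 'c', 'b']
'b': index 2 in ['a', 'c', 'b'] -> ['b', 'a', 'c']
'c': index 2 in ['b', 'a', 'c'] -> ['c', 'b', 'a']
'a': index 2 in ['c', 'b', 'a'] -> ['a', 'c', 'b']
'b': index 2 in ['a', 'c', 'b'] -> ['b', 'a', 'c']


Output: [1, 2, 1, 1, 2, 2, 2, 2, 2]


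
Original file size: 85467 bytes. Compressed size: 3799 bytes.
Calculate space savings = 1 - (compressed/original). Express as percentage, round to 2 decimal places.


ratio = compressed/original = 3799/85467 = 0.04445
savings = 1 - ratio = 1 - 0.04445 = 0.95555
as a percentage: 0.95555 * 100 = 95.56%

Space savings = 1 - 3799/85467 = 95.56%


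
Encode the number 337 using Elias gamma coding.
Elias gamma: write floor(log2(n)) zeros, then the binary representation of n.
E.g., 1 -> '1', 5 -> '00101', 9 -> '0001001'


num_bits = floor(log2(337)) + 1 = 9
leading_zeros = num_bits - 1 = 8
binary(337) = 101010001

Elias gamma(337) = '00000000' + '101010001' = 00000000101010001 (17 bits)


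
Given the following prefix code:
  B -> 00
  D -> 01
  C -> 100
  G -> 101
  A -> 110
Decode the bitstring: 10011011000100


Decoding step by step:
Bits 100 -> C
Bits 110 -> A
Bits 110 -> A
Bits 00 -> B
Bits 100 -> C


Decoded message: CAABC


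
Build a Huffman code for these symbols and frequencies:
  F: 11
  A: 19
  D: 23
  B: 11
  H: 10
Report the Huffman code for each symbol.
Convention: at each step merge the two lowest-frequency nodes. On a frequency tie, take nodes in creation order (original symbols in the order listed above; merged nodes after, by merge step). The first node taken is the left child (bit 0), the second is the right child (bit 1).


Huffman tree construction:
Step 1: Merge H(10) + F(11) = 21
Step 2: Merge B(11) + A(19) = 30
Step 3: Merge (H+F)(21) + D(23) = 44
Step 4: Merge (B+A)(30) + ((H+F)+D)(44) = 74
Read each symbol's code off the tree from the root (left child = 0, right child = 1).

Codes:
  F: 101 (length 3)
  A: 01 (length 2)
  D: 11 (length 2)
  B: 00 (length 2)
  H: 100 (length 3)
Average code length: 169/74 = 2.2838 bits/symbol


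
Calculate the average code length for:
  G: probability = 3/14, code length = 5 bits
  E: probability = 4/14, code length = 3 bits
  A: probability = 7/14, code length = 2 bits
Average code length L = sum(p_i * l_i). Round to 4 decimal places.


Weighted contributions p_i * l_i:
  G: (3/14) * 5 = 15/14
  E: (4/14) * 3 = 12/14
  A: (7/14) * 2 = 14/14
Sum = (15 + 12 + 14)/14 = 41/14

L = 41/14 = 2.9286 bits/symbol


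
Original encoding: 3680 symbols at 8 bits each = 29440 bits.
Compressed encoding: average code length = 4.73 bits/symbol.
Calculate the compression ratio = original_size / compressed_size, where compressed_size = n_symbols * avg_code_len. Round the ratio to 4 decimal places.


original_size = n_symbols * orig_bits = 3680 * 8 = 29440 bits
compressed_size = n_symbols * avg_code_len = 3680 * 4.73 = 17406.4 bits
ratio = original_size / compressed_size = 29440 / 17406.4 = 1.6913

Compression ratio = 1.6913


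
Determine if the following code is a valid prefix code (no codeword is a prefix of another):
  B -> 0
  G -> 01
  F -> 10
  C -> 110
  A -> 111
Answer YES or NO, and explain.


Checking each pair (does one codeword prefix another?):
  B='0' vs G='01': prefix -- VIOLATION

NO -- this is NOT a valid prefix code. B (0) is a prefix of G (01).


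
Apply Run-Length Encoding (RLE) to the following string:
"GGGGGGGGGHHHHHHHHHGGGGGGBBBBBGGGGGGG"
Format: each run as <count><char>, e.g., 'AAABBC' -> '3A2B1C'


Scanning runs left to right:
  i=0: run of 'G' x 9 -> '9G'
  i=9: run of 'H' x 9 -> '9H'
  i=18: run of 'G' x 6 -> '6G'
  i=24: run of 'B' x 5 -> '5B'
  i=29: run of 'G' x 7 -> '7G'

RLE = 9G9H6G5B7G


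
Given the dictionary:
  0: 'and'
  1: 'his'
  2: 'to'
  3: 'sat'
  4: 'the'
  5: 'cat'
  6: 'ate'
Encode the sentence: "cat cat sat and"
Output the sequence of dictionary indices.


Look up each word in the dictionary:
  'cat' -> 5
  'cat' -> 5
  'sat' -> 3
  'and' -> 0

Encoded: [5, 5, 3, 0]


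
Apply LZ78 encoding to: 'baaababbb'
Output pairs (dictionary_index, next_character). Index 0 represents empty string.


LZ78 encoding steps:
Dictionary: {0: ''}
Step 1: w='' (idx 0), next='b' -> output (0, 'b'), add 'b' as idx 1
Step 2: w='' (idx 0), next='a' -> output (0, 'a'), add 'a' as idx 2
Step 3: w='a' (idx 2), next='a' -> output (2, 'a'), add 'aa' as idx 3
Step 4: w='b' (idx 1), next='a' -> output (1, 'a'), add 'ba' as idx 4
Step 5: w='b' (idx 1), next='b' -> output (1, 'b'), add 'bb' as idx 5
Step 6: w='b' (idx 1), end of input -> output (1, '')


Encoded: [(0, 'b'), (0, 'a'), (2, 'a'), (1, 'a'), (1, 'b'), (1, '')]


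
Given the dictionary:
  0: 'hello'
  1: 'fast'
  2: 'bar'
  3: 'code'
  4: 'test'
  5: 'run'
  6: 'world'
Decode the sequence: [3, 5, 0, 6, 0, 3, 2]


Look up each index in the dictionary:
  3 -> 'code'
  5 -> 'run'
  0 -> 'hello'
  6 -> 'world'
  0 -> 'hello'
  3 -> 'code'
  2 -> 'bar'

Decoded: "code run hello world hello code bar"


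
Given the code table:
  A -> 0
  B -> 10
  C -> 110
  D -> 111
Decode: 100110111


Decoding:
10 -> B
0 -> A
110 -> C
111 -> D


Result: BACD


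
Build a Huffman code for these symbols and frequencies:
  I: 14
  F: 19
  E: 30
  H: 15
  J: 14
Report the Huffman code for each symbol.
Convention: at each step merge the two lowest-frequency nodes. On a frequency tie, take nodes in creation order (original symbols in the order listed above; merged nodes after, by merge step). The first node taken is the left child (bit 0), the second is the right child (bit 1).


Huffman tree construction:
Step 1: Merge I(14) + J(14) = 28
Step 2: Merge H(15) + F(19) = 34
Step 3: Merge (I+J)(28) + E(30) = 58
Step 4: Merge (H+F)(34) + ((I+J)+E)(58) = 92
Read each symbol's code off the tree from the root (left child = 0, right child = 1).

Codes:
  I: 100 (length 3)
  F: 01 (length 2)
  E: 11 (length 2)
  H: 00 (length 2)
  J: 101 (length 3)
Average code length: 212/92 = 2.3043 bits/symbol


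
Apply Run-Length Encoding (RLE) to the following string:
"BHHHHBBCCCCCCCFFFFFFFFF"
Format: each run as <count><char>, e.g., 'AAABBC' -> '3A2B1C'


Scanning runs left to right:
  i=0: run of 'B' x 1 -> '1B'
  i=1: run of 'H' x 4 -> '4H'
  i=5: run of 'B' x 2 -> '2B'
  i=7: run of 'C' x 7 -> '7C'
  i=14: run of 'F' x 9 -> '9F'

RLE = 1B4H2B7C9F


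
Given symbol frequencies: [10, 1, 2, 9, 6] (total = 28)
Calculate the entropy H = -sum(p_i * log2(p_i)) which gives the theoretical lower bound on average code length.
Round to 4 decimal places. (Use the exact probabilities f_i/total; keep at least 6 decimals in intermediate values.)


Per-symbol terms -p_i * log2(p_i) with p_i = f_i/28:
  p = 10/28 = 0.357143: log2(p) = -1.485427, -p*log2(p) = 0.530510
  p = 1/28 = 0.035714: log2(p) = -4.807355, -p*log2(p) = 0.171691
  p = 2/28 = 0.071429: log2(p) = -3.807355, -p*log2(p) = 0.271954
  p = 9/28 = 0.321429: log2(p) = -1.637430, -p*log2(p) = 0.526317
  p = 6/28 = 0.214286: log2(p) = -2.222392, -p*log2(p) = 0.476227
H = 0.530510 + 0.171691 + 0.271954 + 0.526317 + 0.476227 = 1.976699

H = 1.9767 bits/symbol


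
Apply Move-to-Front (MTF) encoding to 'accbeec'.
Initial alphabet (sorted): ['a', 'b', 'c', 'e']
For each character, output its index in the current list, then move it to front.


MTF encoding:
'a': index 0 in ['a', 'b', 'c', 'e'] -> ['a', 'b', 'c', 'e']
'c': index 2 in ['a', 'b', 'c', 'e'] -> ['c', 'a', 'b', 'e']
'c': index 0 in ['c', 'a', 'b', 'e'] -> ['c', 'a', 'b', 'e']
'b': index 2 in ['c', 'a', 'b', 'e'] -> ['b', 'c', 'a', 'e']
'e': index 3 in ['b', 'c', 'a', 'e'] -> ['e', 'b', 'c', 'a']
'e': index 0 in ['e', 'b', 'c', 'a'] -> ['e', 'b', 'c', 'a']
'c': index 2 in ['e', 'b', 'c', 'a'] -> ['c', 'e', 'b', 'a']


Output: [0, 2, 0, 2, 3, 0, 2]


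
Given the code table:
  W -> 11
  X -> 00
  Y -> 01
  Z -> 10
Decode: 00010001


Decoding:
00 -> X
01 -> Y
00 -> X
01 -> Y


Result: XYXY


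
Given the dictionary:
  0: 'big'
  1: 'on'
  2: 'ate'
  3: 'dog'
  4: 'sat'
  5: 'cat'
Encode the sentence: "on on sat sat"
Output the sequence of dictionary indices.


Look up each word in the dictionary:
  'on' -> 1
  'on' -> 1
  'sat' -> 4
  'sat' -> 4

Encoded: [1, 1, 4, 4]


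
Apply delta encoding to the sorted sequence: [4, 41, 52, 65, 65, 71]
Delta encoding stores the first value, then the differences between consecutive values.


First value: 4
Deltas:
  41 - 4 = 37
  52 - 41 = 11
  65 - 52 = 13
  65 - 65 = 0
  71 - 65 = 6


Delta encoded: [4, 37, 11, 13, 0, 6]


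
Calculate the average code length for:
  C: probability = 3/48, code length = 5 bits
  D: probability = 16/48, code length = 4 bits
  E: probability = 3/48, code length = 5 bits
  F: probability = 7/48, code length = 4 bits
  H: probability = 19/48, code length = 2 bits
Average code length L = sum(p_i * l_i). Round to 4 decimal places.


Weighted contributions p_i * l_i:
  C: (3/48) * 5 = 15/48
  D: (16/48) * 4 = 64/48
  E: (3/48) * 5 = 15/48
  F: (7/48) * 4 = 28/48
  H: (19/48) * 2 = 38/48
Sum = (15 + 64 + 15 + 28 + 38)/48 = 160/48

L = 160/48 = 3.3333 bits/symbol


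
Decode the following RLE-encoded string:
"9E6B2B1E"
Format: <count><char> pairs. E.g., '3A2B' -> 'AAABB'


Expanding each <count><char> pair:
  9E -> 'EEEEEEEEE'
  6B -> 'BBBBBB'
  2B -> 'BB'
  1E -> 'E'

Decoded = EEEEEEEEEBBBBBBBBE


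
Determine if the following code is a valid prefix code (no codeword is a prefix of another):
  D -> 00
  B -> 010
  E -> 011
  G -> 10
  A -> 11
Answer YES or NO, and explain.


Checking each pair (does one codeword prefix another?):
  D='00' vs B='010': no prefix
  D='00' vs E='011': no prefix
  D='00' vs G='10': no prefix
  D='00' vs A='11': no prefix
  B='010' vs D='00': no prefix
  B='010' vs E='011': no prefix
  B='010' vs G='10': no prefix
  B='010' vs A='11': no prefix
  E='011' vs D='00': no prefix
  E='011' vs B='010': no prefix
  E='011' vs G='10': no prefix
  E='011' vs A='11': no prefix
  G='10' vs D='00': no prefix
  G='10' vs B='010': no prefix
  G='10' vs E='011': no prefix
  G='10' vs A='11': no prefix
  A='11' vs D='00': no prefix
  A='11' vs B='010': no prefix
  A='11' vs E='011': no prefix
  A='11' vs G='10': no prefix
No violation found over all pairs.

YES -- this is a valid prefix code. No codeword is a prefix of any other codeword.


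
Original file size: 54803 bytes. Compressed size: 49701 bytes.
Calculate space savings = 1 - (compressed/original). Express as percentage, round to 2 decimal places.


ratio = compressed/original = 49701/54803 = 0.906903
savings = 1 - ratio = 1 - 0.906903 = 0.093097
as a percentage: 0.093097 * 100 = 9.31%

Space savings = 1 - 49701/54803 = 9.31%


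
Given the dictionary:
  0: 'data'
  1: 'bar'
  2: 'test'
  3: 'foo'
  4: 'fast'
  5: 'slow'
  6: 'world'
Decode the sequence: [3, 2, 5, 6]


Look up each index in the dictionary:
  3 -> 'foo'
  2 -> 'test'
  5 -> 'slow'
  6 -> 'world'

Decoded: "foo test slow world"


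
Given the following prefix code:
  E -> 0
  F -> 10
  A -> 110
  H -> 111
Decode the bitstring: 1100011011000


Decoding step by step:
Bits 110 -> A
Bits 0 -> E
Bits 0 -> E
Bits 110 -> A
Bits 110 -> A
Bits 0 -> E
Bits 0 -> E


Decoded message: AEEAAEE


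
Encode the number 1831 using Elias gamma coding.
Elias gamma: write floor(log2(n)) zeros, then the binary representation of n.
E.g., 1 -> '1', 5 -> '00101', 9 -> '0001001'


num_bits = floor(log2(1831)) + 1 = 11
leading_zeros = num_bits - 1 = 10
binary(1831) = 11100100111

Elias gamma(1831) = '0000000000' + '11100100111' = 000000000011100100111 (21 bits)


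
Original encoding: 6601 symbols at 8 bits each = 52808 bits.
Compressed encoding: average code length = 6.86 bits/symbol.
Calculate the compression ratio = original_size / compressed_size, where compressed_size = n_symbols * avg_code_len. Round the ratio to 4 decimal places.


original_size = n_symbols * orig_bits = 6601 * 8 = 52808 bits
compressed_size = n_symbols * avg_code_len = 6601 * 6.86 = 45282.86 bits
ratio = original_size / compressed_size = 52808 / 45282.86 = 1.1662

Compression ratio = 1.1662


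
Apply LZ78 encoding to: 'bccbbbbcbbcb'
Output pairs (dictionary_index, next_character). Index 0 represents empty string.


LZ78 encoding steps:
Dictionary: {0: ''}
Step 1: w='' (idx 0), next='b' -> output (0, 'b'), add 'b' as idx 1
Step 2: w='' (idx 0), next='c' -> output (0, 'c'), add 'c' as idx 2
Step 3: w='c' (idx 2), next='b' -> output (2, 'b'), add 'cb' as idx 3
Step 4: w='b' (idx 1), next='b' -> output (1, 'b'), add 'bb' as idx 4
Step 5: w='b' (idx 1), next='c' -> output (1, 'c'), add 'bc' as idx 5
Step 6: w='bb' (idx 4), next='c' -> output (4, 'c'), add 'bbc' as idx 6
Step 7: w='b' (idx 1), end of input -> output (1, '')


Encoded: [(0, 'b'), (0, 'c'), (2, 'b'), (1, 'b'), (1, 'c'), (4, 'c'), (1, '')]


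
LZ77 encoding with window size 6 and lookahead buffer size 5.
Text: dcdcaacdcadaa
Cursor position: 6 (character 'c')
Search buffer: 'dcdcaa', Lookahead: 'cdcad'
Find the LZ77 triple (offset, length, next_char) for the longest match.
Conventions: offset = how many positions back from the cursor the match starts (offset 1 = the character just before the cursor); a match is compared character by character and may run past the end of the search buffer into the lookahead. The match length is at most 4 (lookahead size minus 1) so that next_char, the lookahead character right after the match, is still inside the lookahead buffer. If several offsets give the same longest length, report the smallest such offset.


Try each offset into the search buffer:
  offset=1 (pos 5, char 'a'): match length 0
  offset=2 (pos 4, char 'a'): match length 0
  offset=3 (pos 3, char 'c'): match length 1
  offset=4 (pos 2, char 'd'): match length 0
  offset=5 (pos 1, char 'c'): match length 4
  offset=6 (pos 0, char 'd'): match length 0
Longest match has length 4 at offset 5.
next_char = character at position 6 + 4 = 10 -> 'd'

Best match: offset=5, length=4 (matching 'cdca' starting at position 1)
LZ77 triple: (5, 4, 'd')


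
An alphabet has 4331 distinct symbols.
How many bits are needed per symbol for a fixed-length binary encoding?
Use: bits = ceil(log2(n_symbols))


log2(4331) = 12.0805
Bracket: 2^12 = 4096 < 4331 <= 2^13 = 8192
So ceil(log2(4331)) = 13

bits = ceil(log2(4331)) = ceil(12.0805) = 13 bits


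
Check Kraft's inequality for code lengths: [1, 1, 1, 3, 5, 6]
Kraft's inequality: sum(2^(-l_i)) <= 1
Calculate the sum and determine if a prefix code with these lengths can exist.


Sum = 2^(-1) + 2^(-1) + 2^(-1) + 2^(-3) + 2^(-5) + 2^(-6)
    = 0.5 + 0.5 + 0.5 + 0.125 + 0.03125 + 0.015625
    = 107/64 = 1.671875
Since 1.671875 > 1, Kraft's inequality is NOT satisfied.
A prefix code with these lengths CANNOT exist.

Kraft sum = 1.671875. Not satisfied.


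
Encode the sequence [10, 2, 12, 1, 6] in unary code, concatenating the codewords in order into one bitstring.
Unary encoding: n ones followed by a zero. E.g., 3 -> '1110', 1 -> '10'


Encode each number as n ones followed by a terminating 0:
  10 -> 11111111110 (11 bits)
  2 -> 110 (3 bits)
  12 -> 1111111111110 (13 bits)
  1 -> 10 (2 bits)
  6 -> 1111110 (7 bits)
Total length = 11 + 3 + 13 + 2 + 7 = 36 bits.

Unary([10, 2, 12, 1, 6]) = 111111111101101111111111110101111110 (36 bits)


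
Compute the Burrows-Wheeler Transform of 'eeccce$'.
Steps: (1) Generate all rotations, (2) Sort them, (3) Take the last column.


Rotations (sorted):
  0: $eeccce -> last char: e
  1: ccce$ee -> last char: e
  2: cce$eec -> last char: c
  3: ce$eecc -> last char: c
  4: e$eeccc -> last char: c
  5: eccce$e -> last char: e
  6: eeccce$ -> last char: $


BWT = eeccce$


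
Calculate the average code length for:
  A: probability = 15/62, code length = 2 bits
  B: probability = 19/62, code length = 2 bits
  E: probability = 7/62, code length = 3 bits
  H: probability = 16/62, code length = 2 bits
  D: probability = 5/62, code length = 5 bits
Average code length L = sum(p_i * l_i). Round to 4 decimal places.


Weighted contributions p_i * l_i:
  A: (15/62) * 2 = 30/62
  B: (19/62) * 2 = 38/62
  E: (7/62) * 3 = 21/62
  H: (16/62) * 2 = 32/62
  D: (5/62) * 5 = 25/62
Sum = (30 + 38 + 21 + 32 + 25)/62 = 146/62

L = 146/62 = 2.3548 bits/symbol


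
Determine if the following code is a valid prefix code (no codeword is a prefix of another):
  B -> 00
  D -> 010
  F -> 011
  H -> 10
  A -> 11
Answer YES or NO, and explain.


Checking each pair (does one codeword prefix another?):
  B='00' vs D='010': no prefix
  B='00' vs F='011': no prefix
  B='00' vs H='10': no prefix
  B='00' vs A='11': no prefix
  D='010' vs B='00': no prefix
  D='010' vs F='011': no prefix
  D='010' vs H='10': no prefix
  D='010' vs A='11': no prefix
  F='011' vs B='00': no prefix
  F='011' vs D='010': no prefix
  F='011' vs H='10': no prefix
  F='011' vs A='11': no prefix
  H='10' vs B='00': no prefix
  H='10' vs D='010': no prefix
  H='10' vs F='011': no prefix
  H='10' vs A='11': no prefix
  A='11' vs B='00': no prefix
  A='11' vs D='010': no prefix
  A='11' vs F='011': no prefix
  A='11' vs H='10': no prefix
No violation found over all pairs.

YES -- this is a valid prefix code. No codeword is a prefix of any other codeword.


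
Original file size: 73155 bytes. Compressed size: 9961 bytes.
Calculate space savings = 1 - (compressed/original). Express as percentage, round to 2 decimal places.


ratio = compressed/original = 9961/73155 = 0.136163
savings = 1 - ratio = 1 - 0.136163 = 0.863837
as a percentage: 0.863837 * 100 = 86.38%

Space savings = 1 - 9961/73155 = 86.38%


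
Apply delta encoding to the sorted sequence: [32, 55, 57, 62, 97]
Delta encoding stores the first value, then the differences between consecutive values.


First value: 32
Deltas:
  55 - 32 = 23
  57 - 55 = 2
  62 - 57 = 5
  97 - 62 = 35


Delta encoded: [32, 23, 2, 5, 35]


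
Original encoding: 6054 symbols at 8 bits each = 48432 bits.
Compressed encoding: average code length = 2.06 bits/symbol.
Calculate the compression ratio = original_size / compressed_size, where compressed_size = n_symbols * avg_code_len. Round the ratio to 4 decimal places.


original_size = n_symbols * orig_bits = 6054 * 8 = 48432 bits
compressed_size = n_symbols * avg_code_len = 6054 * 2.06 = 12471.24 bits
ratio = original_size / compressed_size = 48432 / 12471.24 = 3.8835

Compression ratio = 3.8835


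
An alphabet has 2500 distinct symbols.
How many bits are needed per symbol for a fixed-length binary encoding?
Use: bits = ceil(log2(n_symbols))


log2(2500) = 11.2877
Bracket: 2^11 = 2048 < 2500 <= 2^12 = 4096
So ceil(log2(2500)) = 12

bits = ceil(log2(2500)) = ceil(11.2877) = 12 bits


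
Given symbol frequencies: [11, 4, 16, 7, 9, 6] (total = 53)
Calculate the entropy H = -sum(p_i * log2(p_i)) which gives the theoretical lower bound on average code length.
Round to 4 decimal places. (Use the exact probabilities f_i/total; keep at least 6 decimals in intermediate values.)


Per-symbol terms -p_i * log2(p_i) with p_i = f_i/53:
  p = 11/53 = 0.207547: log2(p) = -2.268489, -p*log2(p) = 0.470818
  p = 4/53 = 0.075472: log2(p) = -3.727920, -p*log2(p) = 0.281352
  p = 16/53 = 0.301887: log2(p) = -1.727920, -p*log2(p) = 0.521636
  p = 7/53 = 0.132075: log2(p) = -2.920566, -p*log2(p) = 0.385735
  p = 9/53 = 0.169811: log2(p) = -2.557995, -p*log2(p) = 0.434377
  p = 6/53 = 0.113208: log2(p) = -3.142958, -p*log2(p) = 0.355807
H = 0.470818 + 0.281352 + 0.521636 + 0.385735 + 0.434377 + 0.355807 = 2.449725

H = 2.4497 bits/symbol


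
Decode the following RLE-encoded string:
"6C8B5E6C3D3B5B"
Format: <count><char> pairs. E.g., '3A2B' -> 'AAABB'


Expanding each <count><char> pair:
  6C -> 'CCCCCC'
  8B -> 'BBBBBBBB'
  5E -> 'EEEEE'
  6C -> 'CCCCCC'
  3D -> 'DDD'
  3B -> 'BBB'
  5B -> 'BBBBB'

Decoded = CCCCCCBBBBBBBBEEEEECCCCCCDDDBBBBBBBB


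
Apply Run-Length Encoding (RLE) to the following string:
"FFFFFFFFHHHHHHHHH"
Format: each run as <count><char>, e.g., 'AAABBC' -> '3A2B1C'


Scanning runs left to right:
  i=0: run of 'F' x 8 -> '8F'
  i=8: run of 'H' x 9 -> '9H'

RLE = 8F9H


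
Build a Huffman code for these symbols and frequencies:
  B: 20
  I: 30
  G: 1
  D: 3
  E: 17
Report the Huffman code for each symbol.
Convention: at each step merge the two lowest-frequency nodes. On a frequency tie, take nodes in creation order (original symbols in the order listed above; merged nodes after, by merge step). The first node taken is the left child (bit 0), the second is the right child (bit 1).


Huffman tree construction:
Step 1: Merge G(1) + D(3) = 4
Step 2: Merge (G+D)(4) + E(17) = 21
Step 3: Merge B(20) + ((G+D)+E)(21) = 41
Step 4: Merge I(30) + (B+((G+D)+E))(41) = 71
Read each symbol's code off the tree from the root (left child = 0, right child = 1).

Codes:
  B: 10 (length 2)
  I: 0 (length 1)
  G: 1100 (length 4)
  D: 1101 (length 4)
  E: 111 (length 3)
Average code length: 137/71 = 1.9296 bits/symbol


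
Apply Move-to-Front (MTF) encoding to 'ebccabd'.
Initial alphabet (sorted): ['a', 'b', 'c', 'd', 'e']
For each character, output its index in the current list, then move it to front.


MTF encoding:
'e': index 4 in ['a', 'b', 'c', 'd', 'e'] -> ['e', 'a', 'b', 'c', 'd']
'b': index 2 in ['e', 'a', 'b', 'c', 'd'] -> ['b', 'e', 'a', 'c', 'd']
'c': index 3 in ['b', 'e', 'a', 'c', 'd'] -> ['c', 'b', 'e', 'a', 'd']
'c': index 0 in ['c', 'b', 'e', 'a', 'd'] -> ['c', 'b', 'e', 'a', 'd']
'a': index 3 in ['c', 'b', 'e', 'a', 'd'] -> ['a', 'c', 'b', 'e', 'd']
'b': index 2 in ['a', 'c', 'b', 'e', 'd'] -> ['b', 'a', 'c', 'e', 'd']
'd': index 4 in ['b', 'a', 'c', 'e', 'd'] -> ['d', 'b', 'a', 'c', 'e']


Output: [4, 2, 3, 0, 3, 2, 4]


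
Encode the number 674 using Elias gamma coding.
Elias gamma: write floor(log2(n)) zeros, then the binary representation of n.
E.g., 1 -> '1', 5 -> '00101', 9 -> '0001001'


num_bits = floor(log2(674)) + 1 = 10
leading_zeros = num_bits - 1 = 9
binary(674) = 1010100010

Elias gamma(674) = '000000000' + '1010100010' = 0000000001010100010 (19 bits)


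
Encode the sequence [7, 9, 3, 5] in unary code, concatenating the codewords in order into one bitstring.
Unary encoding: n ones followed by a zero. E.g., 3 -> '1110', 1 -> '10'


Encode each number as n ones followed by a terminating 0:
  7 -> 11111110 (8 bits)
  9 -> 1111111110 (10 bits)
  3 -> 1110 (4 bits)
  5 -> 111110 (6 bits)
Total length = 8 + 10 + 4 + 6 = 28 bits.

Unary([7, 9, 3, 5]) = 1111111011111111101110111110 (28 bits)


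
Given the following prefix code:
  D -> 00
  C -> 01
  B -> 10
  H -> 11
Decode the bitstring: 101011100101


Decoding step by step:
Bits 10 -> B
Bits 10 -> B
Bits 11 -> H
Bits 10 -> B
Bits 01 -> C
Bits 01 -> C


Decoded message: BBHBCC


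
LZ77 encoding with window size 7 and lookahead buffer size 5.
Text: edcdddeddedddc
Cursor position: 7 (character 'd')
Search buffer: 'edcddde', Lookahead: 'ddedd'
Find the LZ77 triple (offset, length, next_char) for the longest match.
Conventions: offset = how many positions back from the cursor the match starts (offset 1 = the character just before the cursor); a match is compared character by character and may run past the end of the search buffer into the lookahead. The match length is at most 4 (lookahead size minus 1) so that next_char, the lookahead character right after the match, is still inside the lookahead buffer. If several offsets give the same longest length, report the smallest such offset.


Try each offset into the search buffer:
  offset=1 (pos 6, char 'e'): match length 0
  offset=2 (pos 5, char 'd'): match length 1
  offset=3 (pos 4, char 'd'): match length 4
  offset=4 (pos 3, char 'd'): match length 2
  offset=5 (pos 2, char 'c'): match length 0
  offset=6 (pos 1, char 'd'): match length 1
  offset=7 (pos 0, char 'e'): match length 0
Longest match has length 4 at offset 3.
next_char = character at position 7 + 4 = 11 -> 'd'

Best match: offset=3, length=4 (matching 'dded' starting at position 4)
LZ77 triple: (3, 4, 'd')


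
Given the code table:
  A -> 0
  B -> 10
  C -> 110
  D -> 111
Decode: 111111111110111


Decoding:
111 -> D
111 -> D
111 -> D
110 -> C
111 -> D


Result: DDDCD


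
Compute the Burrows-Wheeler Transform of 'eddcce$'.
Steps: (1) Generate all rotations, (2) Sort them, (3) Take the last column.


Rotations (sorted):
  0: $eddcce -> last char: e
  1: cce$edd -> last char: d
  2: ce$eddc -> last char: c
  3: dcce$ed -> last char: d
  4: ddcce$e -> last char: e
  5: e$eddcc -> last char: c
  6: eddcce$ -> last char: $


BWT = edcdec$


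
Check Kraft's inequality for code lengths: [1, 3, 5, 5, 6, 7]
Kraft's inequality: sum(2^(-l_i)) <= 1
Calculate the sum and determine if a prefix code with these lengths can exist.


Sum = 2^(-1) + 2^(-3) + 2^(-5) + 2^(-5) + 2^(-6) + 2^(-7)
    = 0.5 + 0.125 + 0.03125 + 0.03125 + 0.015625 + 0.0078125
    = 91/128 = 0.7109375
Since 0.7109375 <= 1, Kraft's inequality IS satisfied.
A prefix code with these lengths CAN exist.

Kraft sum = 0.7109375. Satisfied.


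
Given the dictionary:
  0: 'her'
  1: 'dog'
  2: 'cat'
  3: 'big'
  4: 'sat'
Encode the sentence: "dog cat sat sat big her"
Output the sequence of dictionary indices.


Look up each word in the dictionary:
  'dog' -> 1
  'cat' -> 2
  'sat' -> 4
  'sat' -> 4
  'big' -> 3
  'her' -> 0

Encoded: [1, 2, 4, 4, 3, 0]


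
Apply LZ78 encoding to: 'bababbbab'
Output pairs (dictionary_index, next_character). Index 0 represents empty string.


LZ78 encoding steps:
Dictionary: {0: ''}
Step 1: w='' (idx 0), next='b' -> output (0, 'b'), add 'b' as idx 1
Step 2: w='' (idx 0), next='a' -> output (0, 'a'), add 'a' as idx 2
Step 3: w='b' (idx 1), next='a' -> output (1, 'a'), add 'ba' as idx 3
Step 4: w='b' (idx 1), next='b' -> output (1, 'b'), add 'bb' as idx 4
Step 5: w='ba' (idx 3), next='b' -> output (3, 'b'), add 'bab' as idx 5


Encoded: [(0, 'b'), (0, 'a'), (1, 'a'), (1, 'b'), (3, 'b')]


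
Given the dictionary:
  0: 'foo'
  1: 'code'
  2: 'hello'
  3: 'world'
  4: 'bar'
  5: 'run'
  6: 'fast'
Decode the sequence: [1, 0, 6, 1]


Look up each index in the dictionary:
  1 -> 'code'
  0 -> 'foo'
  6 -> 'fast'
  1 -> 'code'

Decoded: "code foo fast code"


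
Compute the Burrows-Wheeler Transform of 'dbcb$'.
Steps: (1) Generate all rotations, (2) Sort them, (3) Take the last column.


Rotations (sorted):
  0: $dbcb -> last char: b
  1: b$dbc -> last char: c
  2: bcb$d -> last char: d
  3: cb$db -> last char: b
  4: dbcb$ -> last char: $


BWT = bcdb$


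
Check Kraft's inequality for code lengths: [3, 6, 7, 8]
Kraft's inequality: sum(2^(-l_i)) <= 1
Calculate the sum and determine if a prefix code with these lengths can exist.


Sum = 2^(-3) + 2^(-6) + 2^(-7) + 2^(-8)
    = 0.125 + 0.015625 + 0.0078125 + 0.00390625
    = 39/256 = 0.15234375
Since 0.15234375 <= 1, Kraft's inequality IS satisfied.
A prefix code with these lengths CAN exist.

Kraft sum = 0.15234375. Satisfied.


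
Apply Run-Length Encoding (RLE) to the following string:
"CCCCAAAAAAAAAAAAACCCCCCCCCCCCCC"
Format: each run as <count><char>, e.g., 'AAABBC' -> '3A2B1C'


Scanning runs left to right:
  i=0: run of 'C' x 4 -> '4C'
  i=4: run of 'A' x 13 -> '13A'
  i=17: run of 'C' x 14 -> '14C'

RLE = 4C13A14C


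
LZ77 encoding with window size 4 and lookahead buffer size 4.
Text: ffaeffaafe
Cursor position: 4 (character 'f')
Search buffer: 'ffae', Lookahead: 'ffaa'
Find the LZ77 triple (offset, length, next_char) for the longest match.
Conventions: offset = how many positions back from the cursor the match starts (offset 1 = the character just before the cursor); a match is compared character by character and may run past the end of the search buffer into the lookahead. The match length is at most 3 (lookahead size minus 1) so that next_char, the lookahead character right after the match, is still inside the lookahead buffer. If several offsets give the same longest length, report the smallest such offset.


Try each offset into the search buffer:
  offset=1 (pos 3, char 'e'): match length 0
  offset=2 (pos 2, char 'a'): match length 0
  offset=3 (pos 1, char 'f'): match length 1
  offset=4 (pos 0, char 'f'): match length 3
Longest match has length 3 at offset 4.
next_char = character at position 4 + 3 = 7 -> 'a'

Best match: offset=4, length=3 (matching 'ffa' starting at position 0)
LZ77 triple: (4, 3, 'a')


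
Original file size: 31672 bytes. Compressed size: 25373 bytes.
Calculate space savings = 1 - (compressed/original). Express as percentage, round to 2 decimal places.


ratio = compressed/original = 25373/31672 = 0.801118
savings = 1 - ratio = 1 - 0.801118 = 0.198882
as a percentage: 0.198882 * 100 = 19.89%

Space savings = 1 - 25373/31672 = 19.89%


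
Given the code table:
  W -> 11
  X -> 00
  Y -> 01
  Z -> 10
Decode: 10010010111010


Decoding:
10 -> Z
01 -> Y
00 -> X
10 -> Z
11 -> W
10 -> Z
10 -> Z


Result: ZYXZWZZ


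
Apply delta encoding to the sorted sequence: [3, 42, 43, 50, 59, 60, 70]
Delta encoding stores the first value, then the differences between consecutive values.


First value: 3
Deltas:
  42 - 3 = 39
  43 - 42 = 1
  50 - 43 = 7
  59 - 50 = 9
  60 - 59 = 1
  70 - 60 = 10


Delta encoded: [3, 39, 1, 7, 9, 1, 10]


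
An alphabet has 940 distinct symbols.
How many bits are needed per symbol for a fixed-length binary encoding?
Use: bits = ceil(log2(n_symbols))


log2(940) = 9.8765
Bracket: 2^9 = 512 < 940 <= 2^10 = 1024
So ceil(log2(940)) = 10

bits = ceil(log2(940)) = ceil(9.8765) = 10 bits


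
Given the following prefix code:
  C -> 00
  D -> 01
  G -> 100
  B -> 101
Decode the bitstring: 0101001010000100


Decoding step by step:
Bits 01 -> D
Bits 01 -> D
Bits 00 -> C
Bits 101 -> B
Bits 00 -> C
Bits 00 -> C
Bits 100 -> G


Decoded message: DDCBCCG


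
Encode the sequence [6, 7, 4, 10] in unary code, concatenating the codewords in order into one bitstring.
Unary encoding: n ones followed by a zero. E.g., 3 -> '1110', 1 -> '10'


Encode each number as n ones followed by a terminating 0:
  6 -> 1111110 (7 bits)
  7 -> 11111110 (8 bits)
  4 -> 11110 (5 bits)
  10 -> 11111111110 (11 bits)
Total length = 7 + 8 + 5 + 11 = 31 bits.

Unary([6, 7, 4, 10]) = 1111110111111101111011111111110 (31 bits)


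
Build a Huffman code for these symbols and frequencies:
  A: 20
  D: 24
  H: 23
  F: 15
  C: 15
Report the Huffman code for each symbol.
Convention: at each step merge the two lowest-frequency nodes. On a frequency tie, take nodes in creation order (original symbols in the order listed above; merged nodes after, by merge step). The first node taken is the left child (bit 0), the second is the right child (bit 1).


Huffman tree construction:
Step 1: Merge F(15) + C(15) = 30
Step 2: Merge A(20) + H(23) = 43
Step 3: Merge D(24) + (F+C)(30) = 54
Step 4: Merge (A+H)(43) + (D+(F+C))(54) = 97
Read each symbol's code off the tree from the root (left child = 0, right child = 1).

Codes:
  A: 00 (length 2)
  D: 10 (length 2)
  H: 01 (length 2)
  F: 110 (length 3)
  C: 111 (length 3)
Average code length: 224/97 = 2.3093 bits/symbol
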